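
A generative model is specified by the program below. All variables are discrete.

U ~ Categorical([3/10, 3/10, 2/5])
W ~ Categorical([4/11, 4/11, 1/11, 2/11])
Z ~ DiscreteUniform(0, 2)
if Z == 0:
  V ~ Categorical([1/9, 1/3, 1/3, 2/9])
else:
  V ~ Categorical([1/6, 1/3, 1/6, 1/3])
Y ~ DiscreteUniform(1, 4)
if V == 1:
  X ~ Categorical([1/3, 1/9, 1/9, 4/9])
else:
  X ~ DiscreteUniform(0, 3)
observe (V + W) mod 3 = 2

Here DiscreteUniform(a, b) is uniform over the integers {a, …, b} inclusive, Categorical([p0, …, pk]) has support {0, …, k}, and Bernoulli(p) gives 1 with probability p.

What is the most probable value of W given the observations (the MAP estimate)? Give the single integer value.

argmax_v P(W = v | obs) = 1

Enumerate traces; 720 have nonzero weight after conditioning:
  (U=0, W=0, Z=0, V=2, Y=1, X=0) weight 1/1320
  (U=0, W=0, Z=0, V=2, Y=1, X=1) weight 1/1320
  (U=0, W=0, Z=0, V=2, Y=1, X=2) weight 1/1320
  (U=0, W=0, Z=0, V=2, Y=1, X=3) weight 1/1320
  (U=0, W=0, Z=0, V=2, Y=2, X=0) weight 1/1320
  (U=0, W=0, Z=0, V=2, Y=2, X=1) weight 1/1320
  (U=0, W=0, Z=0, V=2, Y=2, X=2) weight 1/1320
  (U=0, W=0, Z=0, V=2, Y=2, X=3) weight 1/1320
  (U=0, W=1, Z=0, V=1, Y=1, X=0) weight 1/990
  (U=0, W=2, Z=0, V=0, Y=1, X=0) weight 1/15840
  … 710 more
Group by W:
  weight(W=0) = 8/99
  weight(W=1) = 4/33
  weight(W=2) = 4/99
  weight(W=3) = 4/99
Total weight = 8/99 + 4/33 + 4/99 + 4/99 = 28/99
P(W=0 | obs) = 8/99 / 28/99 = 2/7
P(W=1 | obs) = 4/33 / 28/99 = 3/7
P(W=2 | obs) = 4/99 / 28/99 = 1/7
P(W=3 | obs) = 4/99 / 28/99 = 1/7
argmax = 1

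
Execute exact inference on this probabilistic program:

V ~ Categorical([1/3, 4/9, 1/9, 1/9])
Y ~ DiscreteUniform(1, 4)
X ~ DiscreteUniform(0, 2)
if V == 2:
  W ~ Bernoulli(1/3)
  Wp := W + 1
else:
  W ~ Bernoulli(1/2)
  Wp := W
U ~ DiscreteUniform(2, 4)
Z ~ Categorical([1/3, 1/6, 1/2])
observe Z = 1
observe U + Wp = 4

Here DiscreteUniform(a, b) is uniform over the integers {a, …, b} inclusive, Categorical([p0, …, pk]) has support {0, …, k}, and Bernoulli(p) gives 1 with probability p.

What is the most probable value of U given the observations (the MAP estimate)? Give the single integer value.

Enumerate traces; 96 have nonzero weight after conditioning:
  (V=0, Y=1, X=0, W=0, U=4, Z=1) weight 1/1296
  (V=0, Y=1, X=0, W=1, U=3, Z=1) weight 1/1296
  (V=0, Y=1, X=1, W=0, U=4, Z=1) weight 1/1296
  (V=0, Y=1, X=1, W=1, U=3, Z=1) weight 1/1296
  (V=0, Y=1, X=2, W=0, U=4, Z=1) weight 1/1296
  (V=0, Y=1, X=2, W=1, U=3, Z=1) weight 1/1296
  (V=0, Y=2, X=0, W=0, U=4, Z=1) weight 1/1296
  (V=0, Y=2, X=0, W=1, U=3, Z=1) weight 1/1296
  (V=2, Y=1, X=0, W=1, U=2, Z=1) weight 1/5832
  … 87 more
Group by U:
  weight(U=2) = 1/486
  weight(U=3) = 7/243
  weight(U=4) = 2/81
Total weight = 1/486 + 7/243 + 2/81 = 1/18
P(U=2 | obs) = 1/486 / 1/18 = 1/27
P(U=3 | obs) = 7/243 / 1/18 = 14/27
P(U=4 | obs) = 2/81 / 1/18 = 4/9
argmax = 3

argmax_v P(U = v | obs) = 3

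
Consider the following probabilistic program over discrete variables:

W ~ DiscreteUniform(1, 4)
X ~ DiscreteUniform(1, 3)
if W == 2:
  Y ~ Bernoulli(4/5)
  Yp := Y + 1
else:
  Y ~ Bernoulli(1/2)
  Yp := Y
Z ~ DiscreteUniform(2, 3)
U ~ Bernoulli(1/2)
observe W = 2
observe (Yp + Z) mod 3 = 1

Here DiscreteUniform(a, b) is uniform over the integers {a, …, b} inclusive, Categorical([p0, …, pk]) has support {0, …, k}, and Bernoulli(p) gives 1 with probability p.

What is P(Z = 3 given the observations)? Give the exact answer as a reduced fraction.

Enumerate traces; 12 have nonzero weight after conditioning:
  (W=2, X=1, Y=0, Z=3, U=0) weight 1/240
  (W=2, X=1, Y=0, Z=3, U=1) weight 1/240
  (W=2, X=1, Y=1, Z=2, U=0) weight 1/60
  (W=2, X=1, Y=1, Z=2, U=1) weight 1/60
  (W=2, X=2, Y=0, Z=3, U=0) weight 1/240
  (W=2, X=2, Y=0, Z=3, U=1) weight 1/240
  (W=2, X=2, Y=1, Z=2, U=0) weight 1/60
  (W=2, X=2, Y=1, Z=2, U=1) weight 1/60
  … 4 more
Group by Z:
  weight(Z=2) = 1/10
  weight(Z=3) = 1/40
Total weight = 1/10 + 1/40 = 1/8
P(Z=2 | obs) = 1/10 / 1/8 = 4/5
P(Z=3 | obs) = 1/40 / 1/8 = 1/5

P(Z = 3 | obs) = 1/5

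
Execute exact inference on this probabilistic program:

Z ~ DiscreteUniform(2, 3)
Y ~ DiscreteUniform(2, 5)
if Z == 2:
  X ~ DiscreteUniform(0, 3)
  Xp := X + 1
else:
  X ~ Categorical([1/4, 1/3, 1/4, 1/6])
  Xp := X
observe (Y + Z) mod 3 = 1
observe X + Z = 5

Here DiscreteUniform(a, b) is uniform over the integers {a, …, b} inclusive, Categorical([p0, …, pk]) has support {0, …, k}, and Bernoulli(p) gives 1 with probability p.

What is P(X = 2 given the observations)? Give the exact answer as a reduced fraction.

Enumerate traces; 3 have nonzero weight after conditioning:
  (Z=2, Y=2, X=3) weight 1/32
  (Z=2, Y=5, X=3) weight 1/32
  (Z=3, Y=4, X=2) weight 1/32
Group by X:
  weight(X=2) = 1/32
  weight(X=3) = 1/16
Total weight = 1/32 + 1/16 = 3/32
P(X=2 | obs) = 1/32 / 3/32 = 1/3
P(X=3 | obs) = 1/16 / 3/32 = 2/3

P(X = 2 | obs) = 1/3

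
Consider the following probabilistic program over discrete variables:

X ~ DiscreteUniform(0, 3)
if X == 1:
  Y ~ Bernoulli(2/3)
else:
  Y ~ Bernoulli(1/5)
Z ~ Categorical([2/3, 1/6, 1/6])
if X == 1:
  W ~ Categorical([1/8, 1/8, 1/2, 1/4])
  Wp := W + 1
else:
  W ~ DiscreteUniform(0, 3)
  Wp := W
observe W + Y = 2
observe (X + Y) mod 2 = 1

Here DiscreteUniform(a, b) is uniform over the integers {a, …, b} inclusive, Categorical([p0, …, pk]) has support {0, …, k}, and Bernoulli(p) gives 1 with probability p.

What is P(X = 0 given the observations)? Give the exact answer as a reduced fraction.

Enumerate traces; 12 have nonzero weight after conditioning:
  (X=0, Y=1, Z=0, W=1) weight 1/120
  (X=0, Y=1, Z=1, W=1) weight 1/480
  (X=0, Y=1, Z=2, W=1) weight 1/480
  (X=1, Y=0, Z=0, W=2) weight 1/36
  (X=1, Y=0, Z=1, W=2) weight 1/144
  (X=1, Y=0, Z=2, W=2) weight 1/144
  (X=2, Y=1, Z=0, W=1) weight 1/120
  (X=2, Y=1, Z=1, W=1) weight 1/480
  (X=3, Y=0, Z=0, W=2) weight 1/30
  … 3 more
Group by X:
  weight(X=0) = 1/80
  weight(X=1) = 1/24
  weight(X=2) = 1/80
  weight(X=3) = 1/20
Total weight = 1/80 + 1/24 + 1/80 + 1/20 = 7/60
P(X=0 | obs) = 1/80 / 7/60 = 3/28
P(X=1 | obs) = 1/24 / 7/60 = 5/14
P(X=2 | obs) = 1/80 / 7/60 = 3/28
P(X=3 | obs) = 1/20 / 7/60 = 3/7

P(X = 0 | obs) = 3/28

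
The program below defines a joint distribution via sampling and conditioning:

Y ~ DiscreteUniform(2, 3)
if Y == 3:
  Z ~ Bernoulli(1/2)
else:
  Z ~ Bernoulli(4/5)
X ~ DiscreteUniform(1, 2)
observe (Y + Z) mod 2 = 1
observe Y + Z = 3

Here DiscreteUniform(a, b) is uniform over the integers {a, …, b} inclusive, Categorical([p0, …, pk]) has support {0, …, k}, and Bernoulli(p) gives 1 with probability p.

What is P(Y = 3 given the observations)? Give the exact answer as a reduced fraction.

Enumerate traces; 4 have nonzero weight after conditioning:
  (Y=2, Z=1, X=1) weight 1/5
  (Y=2, Z=1, X=2) weight 1/5
  (Y=3, Z=0, X=1) weight 1/8
  (Y=3, Z=0, X=2) weight 1/8
Group by Y:
  weight(Y=2) = 2/5
  weight(Y=3) = 1/4
Total weight = 2/5 + 1/4 = 13/20
P(Y=2 | obs) = 2/5 / 13/20 = 8/13
P(Y=3 | obs) = 1/4 / 13/20 = 5/13

P(Y = 3 | obs) = 5/13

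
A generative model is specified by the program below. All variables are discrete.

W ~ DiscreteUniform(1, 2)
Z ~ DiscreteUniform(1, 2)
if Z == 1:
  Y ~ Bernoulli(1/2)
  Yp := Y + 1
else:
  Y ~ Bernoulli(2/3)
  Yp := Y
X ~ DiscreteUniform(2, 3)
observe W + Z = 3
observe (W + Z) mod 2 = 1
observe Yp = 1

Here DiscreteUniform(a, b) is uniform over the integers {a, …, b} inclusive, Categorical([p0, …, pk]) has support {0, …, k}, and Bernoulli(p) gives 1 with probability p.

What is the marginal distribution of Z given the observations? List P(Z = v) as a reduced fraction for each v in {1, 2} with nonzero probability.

Enumerate traces; 4 have nonzero weight after conditioning:
  (W=1, Z=2, Y=1, X=2) weight 1/12
  (W=1, Z=2, Y=1, X=3) weight 1/12
  (W=2, Z=1, Y=0, X=2) weight 1/16
  (W=2, Z=1, Y=0, X=3) weight 1/16
Group by Z:
  weight(Z=1) = 1/8
  weight(Z=2) = 1/6
Total weight = 1/8 + 1/6 = 7/24
P(Z=1 | obs) = 1/8 / 7/24 = 3/7
P(Z=2 | obs) = 1/6 / 7/24 = 4/7

P(Z=1) = 3/7, P(Z=2) = 4/7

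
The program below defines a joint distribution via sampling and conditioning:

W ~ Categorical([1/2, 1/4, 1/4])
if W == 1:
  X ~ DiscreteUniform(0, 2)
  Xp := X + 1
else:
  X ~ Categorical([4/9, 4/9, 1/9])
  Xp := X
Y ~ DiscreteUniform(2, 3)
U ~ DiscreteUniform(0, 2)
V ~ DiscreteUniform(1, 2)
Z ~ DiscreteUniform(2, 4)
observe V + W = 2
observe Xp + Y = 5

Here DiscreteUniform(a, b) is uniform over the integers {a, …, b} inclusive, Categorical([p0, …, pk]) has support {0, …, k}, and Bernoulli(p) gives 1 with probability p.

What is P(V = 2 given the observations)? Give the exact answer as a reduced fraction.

Enumerate traces; 27 have nonzero weight after conditioning:
  (W=0, X=2, Y=3, U=0, V=2, Z=2) weight 1/648
  (W=0, X=2, Y=3, U=0, V=2, Z=3) weight 1/648
  (W=0, X=2, Y=3, U=0, V=2, Z=4) weight 1/648
  (W=0, X=2, Y=3, U=1, V=2, Z=2) weight 1/648
  (W=0, X=2, Y=3, U=1, V=2, Z=3) weight 1/648
  (W=0, X=2, Y=3, U=1, V=2, Z=4) weight 1/648
  (W=0, X=2, Y=3, U=2, V=2, Z=2) weight 1/648
  (W=0, X=2, Y=3, U=2, V=2, Z=3) weight 1/648
  (W=1, X=1, Y=3, U=0, V=1, Z=2) weight 1/432
  … 18 more
Group by V:
  weight(V=1) = 1/24
  weight(V=2) = 1/72
Total weight = 1/24 + 1/72 = 1/18
P(V=1 | obs) = 1/24 / 1/18 = 3/4
P(V=2 | obs) = 1/72 / 1/18 = 1/4

P(V = 2 | obs) = 1/4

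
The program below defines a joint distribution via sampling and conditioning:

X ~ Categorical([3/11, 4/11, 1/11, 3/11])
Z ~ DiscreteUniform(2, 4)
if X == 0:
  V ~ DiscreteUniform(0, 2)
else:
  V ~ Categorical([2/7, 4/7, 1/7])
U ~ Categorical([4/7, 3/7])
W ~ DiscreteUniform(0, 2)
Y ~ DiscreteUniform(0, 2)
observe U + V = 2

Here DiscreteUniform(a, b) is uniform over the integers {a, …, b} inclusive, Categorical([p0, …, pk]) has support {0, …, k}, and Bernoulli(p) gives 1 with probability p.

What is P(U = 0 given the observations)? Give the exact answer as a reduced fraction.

Enumerate traces; 216 have nonzero weight after conditioning:
  (X=0, Z=2, V=1, U=1, W=0, Y=0) weight 1/693
  (X=0, Z=2, V=1, U=1, W=0, Y=1) weight 1/693
  (X=0, Z=2, V=1, U=1, W=0, Y=2) weight 1/693
  (X=0, Z=2, V=1, U=1, W=1, Y=0) weight 1/693
  (X=0, Z=2, V=1, U=1, W=1, Y=1) weight 1/693
  (X=0, Z=2, V=1, U=1, W=1, Y=2) weight 1/693
  (X=0, Z=2, V=1, U=1, W=2, Y=0) weight 1/693
  (X=0, Z=2, V=1, U=1, W=2, Y=1) weight 1/693
  (X=0, Z=2, V=2, U=0, W=0, Y=0) weight 4/2079
  … 207 more
Group by U:
  weight(U=0) = 60/539
  weight(U=1) = 117/539
Total weight = 60/539 + 117/539 = 177/539
P(U=0 | obs) = 60/539 / 177/539 = 20/59
P(U=1 | obs) = 117/539 / 177/539 = 39/59

P(U = 0 | obs) = 20/59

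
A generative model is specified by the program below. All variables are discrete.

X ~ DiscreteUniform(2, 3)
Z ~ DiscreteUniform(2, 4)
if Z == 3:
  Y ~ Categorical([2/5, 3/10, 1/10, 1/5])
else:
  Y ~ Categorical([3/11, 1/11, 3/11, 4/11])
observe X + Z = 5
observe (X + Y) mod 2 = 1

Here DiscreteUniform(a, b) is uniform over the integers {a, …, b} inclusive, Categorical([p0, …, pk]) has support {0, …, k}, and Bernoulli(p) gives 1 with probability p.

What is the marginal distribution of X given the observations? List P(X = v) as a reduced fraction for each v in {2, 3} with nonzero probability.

Enumerate traces; 4 have nonzero weight after conditioning:
  (X=2, Z=3, Y=1) weight 1/20
  (X=2, Z=3, Y=3) weight 1/30
  (X=3, Z=2, Y=0) weight 1/22
  (X=3, Z=2, Y=2) weight 1/22
Group by X:
  weight(X=2) = 1/12
  weight(X=3) = 1/11
Total weight = 1/12 + 1/11 = 23/132
P(X=2 | obs) = 1/12 / 23/132 = 11/23
P(X=3 | obs) = 1/11 / 23/132 = 12/23

P(X=2) = 11/23, P(X=3) = 12/23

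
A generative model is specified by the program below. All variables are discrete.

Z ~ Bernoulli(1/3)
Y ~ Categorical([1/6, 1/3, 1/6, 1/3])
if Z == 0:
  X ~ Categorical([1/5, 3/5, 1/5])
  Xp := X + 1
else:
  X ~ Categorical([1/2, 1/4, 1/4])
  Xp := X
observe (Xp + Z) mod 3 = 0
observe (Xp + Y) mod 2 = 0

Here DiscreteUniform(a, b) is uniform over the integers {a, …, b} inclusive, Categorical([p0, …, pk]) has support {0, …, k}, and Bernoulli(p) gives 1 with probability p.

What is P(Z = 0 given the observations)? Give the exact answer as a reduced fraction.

Enumerate traces; 4 have nonzero weight after conditioning:
  (Z=0, Y=1, X=2) weight 2/45
  (Z=0, Y=3, X=2) weight 2/45
  (Z=1, Y=0, X=2) weight 1/72
  (Z=1, Y=2, X=2) weight 1/72
Group by Z:
  weight(Z=0) = 4/45
  weight(Z=1) = 1/36
Total weight = 4/45 + 1/36 = 7/60
P(Z=0 | obs) = 4/45 / 7/60 = 16/21
P(Z=1 | obs) = 1/36 / 7/60 = 5/21

P(Z = 0 | obs) = 16/21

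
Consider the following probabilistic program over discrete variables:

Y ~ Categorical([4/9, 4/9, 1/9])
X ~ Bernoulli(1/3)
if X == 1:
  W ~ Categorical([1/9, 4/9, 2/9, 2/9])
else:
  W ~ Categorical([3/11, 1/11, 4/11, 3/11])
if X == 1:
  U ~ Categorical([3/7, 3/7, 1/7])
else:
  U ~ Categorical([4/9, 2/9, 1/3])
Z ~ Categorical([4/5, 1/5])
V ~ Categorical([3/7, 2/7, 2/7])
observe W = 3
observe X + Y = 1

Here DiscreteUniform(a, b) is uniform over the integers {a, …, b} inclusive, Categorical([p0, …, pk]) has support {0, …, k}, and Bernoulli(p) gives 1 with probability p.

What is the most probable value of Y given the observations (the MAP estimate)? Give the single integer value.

argmax_v P(Y = v | obs) = 1

Enumerate traces; 36 have nonzero weight after conditioning:
  (Y=0, X=1, W=3, U=0, Z=0, V=0) weight 32/6615
  (Y=0, X=1, W=3, U=0, Z=0, V=1) weight 64/19845
  (Y=0, X=1, W=3, U=0, Z=0, V=2) weight 64/19845
  (Y=0, X=1, W=3, U=0, Z=1, V=0) weight 8/6615
  (Y=0, X=1, W=3, U=0, Z=1, V=1) weight 16/19845
  (Y=0, X=1, W=3, U=0, Z=1, V=2) weight 16/19845
  (Y=0, X=1, W=3, U=1, Z=0, V=0) weight 32/6615
  (Y=0, X=1, W=3, U=1, Z=0, V=1) weight 64/19845
  (Y=1, X=0, W=3, U=0, Z=0, V=0) weight 128/10395
  … 27 more
Group by Y:
  weight(Y=0) = 8/243
  weight(Y=1) = 8/99
Total weight = 8/243 + 8/99 = 304/2673
P(Y=0 | obs) = 8/243 / 304/2673 = 11/38
P(Y=1 | obs) = 8/99 / 304/2673 = 27/38
argmax = 1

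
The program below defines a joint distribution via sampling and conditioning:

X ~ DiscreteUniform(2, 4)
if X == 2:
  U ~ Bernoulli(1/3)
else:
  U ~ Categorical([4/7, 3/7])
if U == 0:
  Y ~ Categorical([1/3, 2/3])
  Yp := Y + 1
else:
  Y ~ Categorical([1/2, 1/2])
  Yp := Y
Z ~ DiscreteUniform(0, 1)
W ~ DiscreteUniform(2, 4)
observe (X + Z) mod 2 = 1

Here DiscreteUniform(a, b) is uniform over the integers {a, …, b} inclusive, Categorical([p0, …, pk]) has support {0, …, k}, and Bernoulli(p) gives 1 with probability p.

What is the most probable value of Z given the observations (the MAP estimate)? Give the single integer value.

Enumerate traces; 36 have nonzero weight after conditioning:
  (X=2, U=0, Y=0, Z=1, W=2) weight 1/81
  (X=2, U=0, Y=0, Z=1, W=3) weight 1/81
  (X=2, U=0, Y=0, Z=1, W=4) weight 1/81
  (X=2, U=0, Y=1, Z=1, W=2) weight 2/81
  (X=2, U=0, Y=1, Z=1, W=3) weight 2/81
  (X=2, U=0, Y=1, Z=1, W=4) weight 2/81
  (X=2, U=1, Y=0, Z=1, W=2) weight 1/108
  (X=2, U=1, Y=0, Z=1, W=3) weight 1/108
  (X=3, U=0, Y=0, Z=0, W=2) weight 2/189
  … 27 more
Group by Z:
  weight(Z=0) = 1/6
  weight(Z=1) = 1/3
Total weight = 1/6 + 1/3 = 1/2
P(Z=0 | obs) = 1/6 / 1/2 = 1/3
P(Z=1 | obs) = 1/3 / 1/2 = 2/3
argmax = 1

argmax_v P(Z = v | obs) = 1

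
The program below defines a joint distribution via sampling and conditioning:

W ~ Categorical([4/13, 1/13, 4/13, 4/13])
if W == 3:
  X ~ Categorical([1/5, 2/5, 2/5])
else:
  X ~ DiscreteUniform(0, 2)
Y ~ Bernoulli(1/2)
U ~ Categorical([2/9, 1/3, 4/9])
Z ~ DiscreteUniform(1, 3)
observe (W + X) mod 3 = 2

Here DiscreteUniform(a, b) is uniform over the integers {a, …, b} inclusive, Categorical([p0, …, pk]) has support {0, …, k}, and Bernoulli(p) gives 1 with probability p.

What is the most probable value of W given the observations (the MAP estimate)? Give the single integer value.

argmax_v P(W = v | obs) = 3

Enumerate traces; 72 have nonzero weight after conditioning:
  (W=0, X=2, Y=0, U=0, Z=1) weight 4/1053
  (W=0, X=2, Y=0, U=0, Z=2) weight 4/1053
  (W=0, X=2, Y=0, U=0, Z=3) weight 4/1053
  (W=0, X=2, Y=0, U=1, Z=1) weight 2/351
  (W=0, X=2, Y=0, U=1, Z=2) weight 2/351
  (W=0, X=2, Y=0, U=1, Z=3) weight 2/351
  (W=0, X=2, Y=0, U=2, Z=1) weight 8/1053
  (W=0, X=2, Y=0, U=2, Z=2) weight 8/1053
  (W=1, X=1, Y=0, U=0, Z=1) weight 1/1053
  (W=2, X=0, Y=0, U=0, Z=1) weight 4/1053
  … 62 more
Group by W:
  weight(W=0) = 4/39
  weight(W=1) = 1/39
  weight(W=2) = 4/39
  weight(W=3) = 8/65
Total weight = 4/39 + 1/39 + 4/39 + 8/65 = 23/65
P(W=0 | obs) = 4/39 / 23/65 = 20/69
P(W=1 | obs) = 1/39 / 23/65 = 5/69
P(W=2 | obs) = 4/39 / 23/65 = 20/69
P(W=3 | obs) = 8/65 / 23/65 = 8/23
argmax = 3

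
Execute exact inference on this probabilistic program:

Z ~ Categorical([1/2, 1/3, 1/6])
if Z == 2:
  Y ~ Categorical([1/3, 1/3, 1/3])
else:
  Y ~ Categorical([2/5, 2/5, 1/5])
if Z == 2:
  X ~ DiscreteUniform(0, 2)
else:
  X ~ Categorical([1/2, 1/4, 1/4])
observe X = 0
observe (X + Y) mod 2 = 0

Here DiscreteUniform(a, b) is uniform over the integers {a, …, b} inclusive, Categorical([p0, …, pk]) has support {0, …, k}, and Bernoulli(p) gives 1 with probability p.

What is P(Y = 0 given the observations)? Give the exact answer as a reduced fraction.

P(Y = 0 | obs) = 20/31

Enumerate traces; 6 have nonzero weight after conditioning:
  (Z=0, Y=0, X=0) weight 1/10
  (Z=0, Y=2, X=0) weight 1/20
  (Z=1, Y=0, X=0) weight 1/15
  (Z=1, Y=2, X=0) weight 1/30
  (Z=2, Y=0, X=0) weight 1/54
  (Z=2, Y=2, X=0) weight 1/54
Group by Y:
  weight(Y=0) = 5/27
  weight(Y=2) = 11/108
Total weight = 5/27 + 11/108 = 31/108
P(Y=0 | obs) = 5/27 / 31/108 = 20/31
P(Y=2 | obs) = 11/108 / 31/108 = 11/31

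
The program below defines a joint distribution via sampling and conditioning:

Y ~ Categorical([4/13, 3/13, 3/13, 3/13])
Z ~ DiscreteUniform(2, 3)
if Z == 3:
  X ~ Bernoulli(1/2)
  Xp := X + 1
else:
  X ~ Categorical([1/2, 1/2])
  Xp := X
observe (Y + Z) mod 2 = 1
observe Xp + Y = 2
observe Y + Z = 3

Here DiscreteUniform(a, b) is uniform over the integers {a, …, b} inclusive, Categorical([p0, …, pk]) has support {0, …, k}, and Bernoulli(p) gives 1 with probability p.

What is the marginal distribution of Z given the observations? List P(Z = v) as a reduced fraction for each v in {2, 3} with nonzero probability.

P(Z=2) = 3/7, P(Z=3) = 4/7

Enumerate traces; 2 have nonzero weight after conditioning:
  (Y=0, Z=3, X=1) weight 1/13
  (Y=1, Z=2, X=1) weight 3/52
Group by Z:
  weight(Z=2) = 3/52
  weight(Z=3) = 1/13
Total weight = 3/52 + 1/13 = 7/52
P(Z=2 | obs) = 3/52 / 7/52 = 3/7
P(Z=3 | obs) = 1/13 / 7/52 = 4/7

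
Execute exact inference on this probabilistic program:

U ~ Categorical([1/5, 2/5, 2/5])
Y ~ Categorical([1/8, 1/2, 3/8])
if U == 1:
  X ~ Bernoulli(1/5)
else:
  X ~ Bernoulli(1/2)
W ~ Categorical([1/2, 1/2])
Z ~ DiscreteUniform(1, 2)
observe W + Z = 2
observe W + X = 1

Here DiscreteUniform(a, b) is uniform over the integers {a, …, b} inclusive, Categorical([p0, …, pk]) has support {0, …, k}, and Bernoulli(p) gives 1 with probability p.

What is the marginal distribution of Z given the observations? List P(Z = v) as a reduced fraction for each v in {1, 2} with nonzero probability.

P(Z=1) = 31/50, P(Z=2) = 19/50

Enumerate traces; 18 have nonzero weight after conditioning:
  (U=0, Y=0, X=0, W=1, Z=1) weight 1/320
  (U=0, Y=0, X=1, W=0, Z=2) weight 1/320
  (U=0, Y=1, X=0, W=1, Z=1) weight 1/80
  (U=0, Y=1, X=1, W=0, Z=2) weight 1/80
  (U=0, Y=2, X=0, W=1, Z=1) weight 3/320
  (U=0, Y=2, X=1, W=0, Z=2) weight 3/320
  (U=1, Y=0, X=0, W=1, Z=1) weight 1/100
  (U=1, Y=0, X=1, W=0, Z=2) weight 1/400
  … 10 more
Group by Z:
  weight(Z=1) = 31/200
  weight(Z=2) = 19/200
Total weight = 31/200 + 19/200 = 1/4
P(Z=1 | obs) = 31/200 / 1/4 = 31/50
P(Z=2 | obs) = 19/200 / 1/4 = 19/50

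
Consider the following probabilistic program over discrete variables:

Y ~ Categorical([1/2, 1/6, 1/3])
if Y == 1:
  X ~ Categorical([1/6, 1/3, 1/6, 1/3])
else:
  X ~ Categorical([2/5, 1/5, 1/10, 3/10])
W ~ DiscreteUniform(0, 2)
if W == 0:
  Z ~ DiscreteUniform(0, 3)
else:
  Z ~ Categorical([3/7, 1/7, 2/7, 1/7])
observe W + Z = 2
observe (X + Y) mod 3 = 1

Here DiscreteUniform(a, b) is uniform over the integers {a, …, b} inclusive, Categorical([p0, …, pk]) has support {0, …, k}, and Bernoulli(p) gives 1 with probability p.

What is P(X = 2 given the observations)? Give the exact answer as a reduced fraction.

Enumerate traces; 12 have nonzero weight after conditioning:
  (Y=0, X=1, W=0, Z=2) weight 1/120
  (Y=0, X=1, W=1, Z=1) weight 1/210
  (Y=0, X=1, W=2, Z=0) weight 1/70
  (Y=1, X=0, W=0, Z=2) weight 1/432
  (Y=1, X=0, W=1, Z=1) weight 1/756
  (Y=1, X=0, W=2, Z=0) weight 1/252
  (Y=1, X=3, W=0, Z=2) weight 1/216
  (Y=1, X=3, W=1, Z=1) weight 1/378
  (Y=2, X=2, W=0, Z=2) weight 1/360
  … 3 more
Group by X:
  weight(X=0) = 23/3024
  weight(X=1) = 23/840
  weight(X=2) = 23/2520
  weight(X=3) = 23/1512
Total weight = 23/3024 + 23/840 + 23/2520 + 23/1512 = 299/5040
P(X=0 | obs) = 23/3024 / 299/5040 = 5/39
P(X=1 | obs) = 23/840 / 299/5040 = 6/13
P(X=2 | obs) = 23/2520 / 299/5040 = 2/13
P(X=3 | obs) = 23/1512 / 299/5040 = 10/39

P(X = 2 | obs) = 2/13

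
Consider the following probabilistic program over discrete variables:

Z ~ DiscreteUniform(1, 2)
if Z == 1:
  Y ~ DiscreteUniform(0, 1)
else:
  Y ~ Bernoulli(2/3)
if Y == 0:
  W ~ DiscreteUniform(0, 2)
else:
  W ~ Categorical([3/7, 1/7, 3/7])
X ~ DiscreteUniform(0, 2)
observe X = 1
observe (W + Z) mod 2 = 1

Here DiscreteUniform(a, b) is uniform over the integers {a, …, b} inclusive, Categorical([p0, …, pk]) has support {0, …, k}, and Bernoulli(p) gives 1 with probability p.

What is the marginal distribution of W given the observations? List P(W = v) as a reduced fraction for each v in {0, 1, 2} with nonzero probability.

P(W=0) = 24/61, P(W=1) = 13/61, P(W=2) = 24/61

Enumerate traces; 6 have nonzero weight after conditioning:
  (Z=1, Y=0, W=0, X=1) weight 1/36
  (Z=1, Y=0, W=2, X=1) weight 1/36
  (Z=1, Y=1, W=0, X=1) weight 1/28
  (Z=1, Y=1, W=2, X=1) weight 1/28
  (Z=2, Y=0, W=1, X=1) weight 1/54
  (Z=2, Y=1, W=1, X=1) weight 1/63
Group by W:
  weight(W=0) = 4/63
  weight(W=1) = 13/378
  weight(W=2) = 4/63
Total weight = 4/63 + 13/378 + 4/63 = 61/378
P(W=0 | obs) = 4/63 / 61/378 = 24/61
P(W=1 | obs) = 13/378 / 61/378 = 13/61
P(W=2 | obs) = 4/63 / 61/378 = 24/61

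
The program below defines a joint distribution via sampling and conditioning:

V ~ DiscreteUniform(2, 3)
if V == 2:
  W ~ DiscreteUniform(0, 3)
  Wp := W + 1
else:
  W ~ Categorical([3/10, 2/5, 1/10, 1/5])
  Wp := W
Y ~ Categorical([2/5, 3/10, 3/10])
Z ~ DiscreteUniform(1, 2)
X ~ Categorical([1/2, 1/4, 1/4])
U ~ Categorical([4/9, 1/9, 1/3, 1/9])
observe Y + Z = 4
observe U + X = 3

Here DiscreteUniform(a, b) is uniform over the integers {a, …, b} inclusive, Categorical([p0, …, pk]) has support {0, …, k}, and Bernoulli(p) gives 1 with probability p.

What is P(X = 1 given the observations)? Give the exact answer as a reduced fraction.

Enumerate traces; 24 have nonzero weight after conditioning:
  (V=2, W=0, Y=2, Z=2, X=0, U=3) weight 1/960
  (V=2, W=0, Y=2, Z=2, X=1, U=2) weight 1/640
  (V=2, W=0, Y=2, Z=2, X=2, U=1) weight 1/1920
  (V=2, W=1, Y=2, Z=2, X=0, U=3) weight 1/960
  (V=2, W=1, Y=2, Z=2, X=1, U=2) weight 1/640
  (V=2, W=1, Y=2, Z=2, X=2, U=1) weight 1/1920
  (V=2, W=2, Y=2, Z=2, X=0, U=3) weight 1/960
  (V=2, W=2, Y=2, Z=2, X=1, U=2) weight 1/640
  … 16 more
Group by X:
  weight(X=0) = 1/120
  weight(X=1) = 1/80
  weight(X=2) = 1/240
Total weight = 1/120 + 1/80 + 1/240 = 1/40
P(X=0 | obs) = 1/120 / 1/40 = 1/3
P(X=1 | obs) = 1/80 / 1/40 = 1/2
P(X=2 | obs) = 1/240 / 1/40 = 1/6

P(X = 1 | obs) = 1/2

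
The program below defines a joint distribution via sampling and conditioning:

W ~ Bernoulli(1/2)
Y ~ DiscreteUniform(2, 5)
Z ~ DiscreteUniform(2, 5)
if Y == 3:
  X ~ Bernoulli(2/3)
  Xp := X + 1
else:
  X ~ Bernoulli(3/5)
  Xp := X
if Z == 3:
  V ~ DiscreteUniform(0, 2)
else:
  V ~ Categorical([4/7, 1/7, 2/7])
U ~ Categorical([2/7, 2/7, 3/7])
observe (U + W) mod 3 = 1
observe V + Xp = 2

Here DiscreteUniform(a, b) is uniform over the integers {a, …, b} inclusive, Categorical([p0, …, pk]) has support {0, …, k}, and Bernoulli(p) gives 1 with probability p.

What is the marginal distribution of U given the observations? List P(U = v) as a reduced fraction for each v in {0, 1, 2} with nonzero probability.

Enumerate traces; 64 have nonzero weight after conditioning:
  (W=0, Y=2, Z=2, X=0, V=2, U=1) weight 1/980
  (W=0, Y=2, Z=2, X=1, V=1, U=1) weight 3/3920
  (W=0, Y=2, Z=3, X=0, V=2, U=1) weight 1/840
  (W=0, Y=2, Z=3, X=1, V=1, U=1) weight 1/560
  (W=0, Y=2, Z=4, X=0, V=2, U=1) weight 1/980
  (W=0, Y=2, Z=4, X=1, V=1, U=1) weight 3/3920
  (W=0, Y=2, Z=5, X=0, V=2, U=1) weight 1/980
  (W=0, Y=2, Z=5, X=1, V=1, U=1) weight 3/3920
  (W=1, Y=2, Z=2, X=0, V=2, U=0) weight 1/980
  … 55 more
Group by U:
  weight(U=0) = 29/735
  weight(U=1) = 29/735
Total weight = 29/735 + 29/735 = 58/735
P(U=0 | obs) = 29/735 / 58/735 = 1/2
P(U=1 | obs) = 29/735 / 58/735 = 1/2

P(U=0) = 1/2, P(U=1) = 1/2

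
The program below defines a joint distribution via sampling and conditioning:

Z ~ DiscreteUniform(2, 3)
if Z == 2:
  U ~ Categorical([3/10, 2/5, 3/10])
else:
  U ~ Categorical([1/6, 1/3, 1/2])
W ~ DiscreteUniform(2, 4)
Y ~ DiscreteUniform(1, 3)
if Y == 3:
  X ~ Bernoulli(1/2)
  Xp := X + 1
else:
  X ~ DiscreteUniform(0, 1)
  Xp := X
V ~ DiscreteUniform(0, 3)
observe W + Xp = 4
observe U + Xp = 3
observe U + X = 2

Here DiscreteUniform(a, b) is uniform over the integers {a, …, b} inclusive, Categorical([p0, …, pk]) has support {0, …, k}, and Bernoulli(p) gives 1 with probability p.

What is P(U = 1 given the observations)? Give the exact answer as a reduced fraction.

P(U = 1 | obs) = 11/23

Enumerate traces; 16 have nonzero weight after conditioning:
  (Z=2, U=1, W=2, Y=3, X=1, V=0) weight 1/360
  (Z=2, U=1, W=2, Y=3, X=1, V=1) weight 1/360
  (Z=2, U=1, W=2, Y=3, X=1, V=2) weight 1/360
  (Z=2, U=1, W=2, Y=3, X=1, V=3) weight 1/360
  (Z=2, U=2, W=3, Y=3, X=0, V=0) weight 1/480
  (Z=2, U=2, W=3, Y=3, X=0, V=1) weight 1/480
  (Z=2, U=2, W=3, Y=3, X=0, V=2) weight 1/480
  (Z=2, U=2, W=3, Y=3, X=0, V=3) weight 1/480
  … 8 more
Group by U:
  weight(U=1) = 11/540
  weight(U=2) = 1/45
Total weight = 11/540 + 1/45 = 23/540
P(U=1 | obs) = 11/540 / 23/540 = 11/23
P(U=2 | obs) = 1/45 / 23/540 = 12/23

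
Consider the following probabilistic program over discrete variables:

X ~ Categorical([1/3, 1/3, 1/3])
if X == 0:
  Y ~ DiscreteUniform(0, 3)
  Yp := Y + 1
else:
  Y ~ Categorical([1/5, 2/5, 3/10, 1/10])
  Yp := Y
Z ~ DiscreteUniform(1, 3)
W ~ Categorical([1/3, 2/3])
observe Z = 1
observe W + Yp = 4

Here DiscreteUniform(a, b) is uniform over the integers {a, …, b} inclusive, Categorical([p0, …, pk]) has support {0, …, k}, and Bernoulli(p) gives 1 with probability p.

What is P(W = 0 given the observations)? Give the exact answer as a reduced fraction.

P(W = 0 | obs) = 5/23

Enumerate traces; 4 have nonzero weight after conditioning:
  (X=0, Y=2, Z=1, W=1) weight 1/54
  (X=0, Y=3, Z=1, W=0) weight 1/108
  (X=1, Y=3, Z=1, W=1) weight 1/135
  (X=2, Y=3, Z=1, W=1) weight 1/135
Group by W:
  weight(W=0) = 1/108
  weight(W=1) = 1/30
Total weight = 1/108 + 1/30 = 23/540
P(W=0 | obs) = 1/108 / 23/540 = 5/23
P(W=1 | obs) = 1/30 / 23/540 = 18/23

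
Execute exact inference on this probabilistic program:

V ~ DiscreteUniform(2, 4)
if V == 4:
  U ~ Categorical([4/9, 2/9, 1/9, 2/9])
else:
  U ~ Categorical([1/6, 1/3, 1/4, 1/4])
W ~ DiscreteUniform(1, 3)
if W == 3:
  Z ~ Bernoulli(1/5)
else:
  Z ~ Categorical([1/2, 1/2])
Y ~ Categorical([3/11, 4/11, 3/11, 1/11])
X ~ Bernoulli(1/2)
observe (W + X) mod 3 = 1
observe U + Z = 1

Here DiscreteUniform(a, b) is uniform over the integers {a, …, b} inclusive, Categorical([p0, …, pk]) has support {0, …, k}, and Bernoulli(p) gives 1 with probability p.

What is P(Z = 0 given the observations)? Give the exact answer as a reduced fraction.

Enumerate traces; 48 have nonzero weight after conditioning:
  (V=2, U=0, W=1, Z=1, Y=0, X=0) weight 1/792
  (V=2, U=0, W=1, Z=1, Y=1, X=0) weight 1/594
  (V=2, U=0, W=1, Z=1, Y=2, X=0) weight 1/792
  (V=2, U=0, W=1, Z=1, Y=3, X=0) weight 1/2376
  (V=2, U=0, W=3, Z=1, Y=0, X=1) weight 1/1980
  (V=2, U=0, W=3, Z=1, Y=1, X=1) weight 1/1485
  (V=2, U=0, W=3, Z=1, Y=2, X=1) weight 1/1980
  (V=2, U=0, W=3, Z=1, Y=3, X=1) weight 1/5940
  (V=2, U=1, W=1, Z=0, Y=0, X=0) weight 1/396
  … 39 more
Group by Z:
  weight(Z=0) = 26/405
  weight(Z=1) = 49/1620
Total weight = 26/405 + 49/1620 = 17/180
P(Z=0 | obs) = 26/405 / 17/180 = 104/153
P(Z=1 | obs) = 49/1620 / 17/180 = 49/153

P(Z = 0 | obs) = 104/153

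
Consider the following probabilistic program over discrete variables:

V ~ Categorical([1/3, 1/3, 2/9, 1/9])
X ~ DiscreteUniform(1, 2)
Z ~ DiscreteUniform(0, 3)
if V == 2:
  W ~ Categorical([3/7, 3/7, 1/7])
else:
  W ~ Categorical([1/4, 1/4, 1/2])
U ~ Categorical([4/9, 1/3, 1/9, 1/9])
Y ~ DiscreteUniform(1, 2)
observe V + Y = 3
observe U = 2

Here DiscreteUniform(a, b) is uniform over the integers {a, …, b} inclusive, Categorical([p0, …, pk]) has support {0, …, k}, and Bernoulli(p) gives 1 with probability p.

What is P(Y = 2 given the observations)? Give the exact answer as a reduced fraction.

Enumerate traces; 48 have nonzero weight after conditioning:
  (V=1, X=1, Z=0, W=0, U=2, Y=2) weight 1/1728
  (V=1, X=1, Z=0, W=1, U=2, Y=2) weight 1/1728
  (V=1, X=1, Z=0, W=2, U=2, Y=2) weight 1/864
  (V=1, X=1, Z=1, W=0, U=2, Y=2) weight 1/1728
  (V=1, X=1, Z=1, W=1, U=2, Y=2) weight 1/1728
  (V=1, X=1, Z=1, W=2, U=2, Y=2) weight 1/864
  (V=1, X=1, Z=2, W=0, U=2, Y=2) weight 1/1728
  (V=1, X=1, Z=2, W=1, U=2, Y=2) weight 1/1728
  (V=2, X=1, Z=0, W=0, U=2, Y=1) weight 1/1512
  … 39 more
Group by Y:
  weight(Y=1) = 1/81
  weight(Y=2) = 1/54
Total weight = 1/81 + 1/54 = 5/162
P(Y=1 | obs) = 1/81 / 5/162 = 2/5
P(Y=2 | obs) = 1/54 / 5/162 = 3/5

P(Y = 2 | obs) = 3/5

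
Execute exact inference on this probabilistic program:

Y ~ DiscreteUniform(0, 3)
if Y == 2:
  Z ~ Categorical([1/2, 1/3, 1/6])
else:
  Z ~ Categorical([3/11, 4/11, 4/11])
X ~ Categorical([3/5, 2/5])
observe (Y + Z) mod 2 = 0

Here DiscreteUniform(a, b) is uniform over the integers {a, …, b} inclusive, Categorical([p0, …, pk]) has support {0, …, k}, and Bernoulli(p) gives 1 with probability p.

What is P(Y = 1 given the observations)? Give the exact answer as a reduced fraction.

Enumerate traces; 12 have nonzero weight after conditioning:
  (Y=0, Z=0, X=0) weight 9/220
  (Y=0, Z=0, X=1) weight 3/110
  (Y=0, Z=2, X=0) weight 3/55
  (Y=0, Z=2, X=1) weight 2/55
  (Y=1, Z=1, X=0) weight 3/55
  (Y=1, Z=1, X=1) weight 2/55
  (Y=2, Z=0, X=0) weight 3/40
  (Y=2, Z=0, X=1) weight 1/20
  (Y=3, Z=1, X=0) weight 3/55
  … 3 more
Group by Y:
  weight(Y=0) = 7/44
  weight(Y=1) = 1/11
  weight(Y=2) = 1/6
  weight(Y=3) = 1/11
Total weight = 7/44 + 1/11 + 1/6 + 1/11 = 67/132
P(Y=0 | obs) = 7/44 / 67/132 = 21/67
P(Y=1 | obs) = 1/11 / 67/132 = 12/67
P(Y=2 | obs) = 1/6 / 67/132 = 22/67
P(Y=3 | obs) = 1/11 / 67/132 = 12/67

P(Y = 1 | obs) = 12/67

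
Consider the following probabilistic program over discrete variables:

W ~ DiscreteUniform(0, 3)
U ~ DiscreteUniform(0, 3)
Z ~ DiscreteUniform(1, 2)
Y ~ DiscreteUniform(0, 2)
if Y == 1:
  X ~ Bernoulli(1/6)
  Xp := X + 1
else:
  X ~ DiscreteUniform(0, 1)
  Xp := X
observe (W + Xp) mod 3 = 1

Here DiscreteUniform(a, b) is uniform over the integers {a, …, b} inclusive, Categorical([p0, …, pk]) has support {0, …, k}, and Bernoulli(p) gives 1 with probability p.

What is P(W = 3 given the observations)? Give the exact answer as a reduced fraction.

Enumerate traces; 72 have nonzero weight after conditioning:
  (W=0, U=0, Z=1, Y=0, X=1) weight 1/192
  (W=0, U=0, Z=1, Y=1, X=0) weight 5/576
  (W=0, U=0, Z=1, Y=2, X=1) weight 1/192
  (W=0, U=0, Z=2, Y=0, X=1) weight 1/192
  (W=0, U=0, Z=2, Y=1, X=0) weight 5/576
  (W=0, U=0, Z=2, Y=2, X=1) weight 1/192
  (W=0, U=1, Z=1, Y=0, X=1) weight 1/192
  (W=0, U=1, Z=1, Y=1, X=0) weight 5/576
  (W=1, U=0, Z=1, Y=0, X=0) weight 1/192
  (W=2, U=0, Z=1, Y=1, X=1) weight 1/576
  … 62 more
Group by W:
  weight(W=0) = 11/72
  weight(W=1) = 1/12
  weight(W=2) = 1/72
  weight(W=3) = 11/72
Total weight = 11/72 + 1/12 + 1/72 + 11/72 = 29/72
P(W=0 | obs) = 11/72 / 29/72 = 11/29
P(W=1 | obs) = 1/12 / 29/72 = 6/29
P(W=2 | obs) = 1/72 / 29/72 = 1/29
P(W=3 | obs) = 11/72 / 29/72 = 11/29

P(W = 3 | obs) = 11/29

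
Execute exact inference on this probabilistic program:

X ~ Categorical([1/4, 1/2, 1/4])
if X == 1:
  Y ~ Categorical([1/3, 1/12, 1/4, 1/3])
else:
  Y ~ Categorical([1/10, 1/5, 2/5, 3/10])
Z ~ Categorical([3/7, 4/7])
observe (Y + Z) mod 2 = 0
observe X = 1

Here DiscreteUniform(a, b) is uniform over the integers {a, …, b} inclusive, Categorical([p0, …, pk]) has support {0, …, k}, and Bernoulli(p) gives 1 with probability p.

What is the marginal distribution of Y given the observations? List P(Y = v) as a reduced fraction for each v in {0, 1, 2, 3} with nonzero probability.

Enumerate traces; 4 have nonzero weight after conditioning:
  (X=1, Y=0, Z=0) weight 1/14
  (X=1, Y=1, Z=1) weight 1/42
  (X=1, Y=2, Z=0) weight 3/56
  (X=1, Y=3, Z=1) weight 2/21
Group by Y:
  weight(Y=0) = 1/14
  weight(Y=1) = 1/42
  weight(Y=2) = 3/56
  weight(Y=3) = 2/21
Total weight = 1/14 + 1/42 + 3/56 + 2/21 = 41/168
P(Y=0 | obs) = 1/14 / 41/168 = 12/41
P(Y=1 | obs) = 1/42 / 41/168 = 4/41
P(Y=2 | obs) = 3/56 / 41/168 = 9/41
P(Y=3 | obs) = 2/21 / 41/168 = 16/41

P(Y=0) = 12/41, P(Y=1) = 4/41, P(Y=2) = 9/41, P(Y=3) = 16/41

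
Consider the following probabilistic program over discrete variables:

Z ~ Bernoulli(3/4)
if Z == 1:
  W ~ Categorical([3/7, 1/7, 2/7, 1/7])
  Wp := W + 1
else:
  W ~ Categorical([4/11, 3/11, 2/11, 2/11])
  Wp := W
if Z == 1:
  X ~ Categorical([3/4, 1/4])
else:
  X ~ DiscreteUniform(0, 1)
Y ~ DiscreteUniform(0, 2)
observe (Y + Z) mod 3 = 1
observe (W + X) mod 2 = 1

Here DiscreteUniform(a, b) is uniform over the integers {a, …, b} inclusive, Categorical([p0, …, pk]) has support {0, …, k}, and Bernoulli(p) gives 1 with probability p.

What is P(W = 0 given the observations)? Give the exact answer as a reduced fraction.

Enumerate traces; 8 have nonzero weight after conditioning:
  (Z=0, W=0, X=1, Y=1) weight 1/66
  (Z=0, W=1, X=0, Y=1) weight 1/88
  (Z=0, W=2, X=1, Y=1) weight 1/132
  (Z=0, W=3, X=0, Y=1) weight 1/132
  (Z=1, W=0, X=1, Y=0) weight 3/112
  (Z=1, W=1, X=0, Y=0) weight 3/112
  (Z=1, W=2, X=1, Y=0) weight 1/56
  (Z=1, W=3, X=0, Y=0) weight 3/112
Group by W:
  weight(W=0) = 155/3696
  weight(W=1) = 47/1232
  weight(W=2) = 47/1848
  weight(W=3) = 127/3696
Total weight = 155/3696 + 47/1232 + 47/1848 + 127/3696 = 47/336
P(W=0 | obs) = 155/3696 / 47/336 = 155/517
P(W=1 | obs) = 47/1232 / 47/336 = 3/11
P(W=2 | obs) = 47/1848 / 47/336 = 2/11
P(W=3 | obs) = 127/3696 / 47/336 = 127/517

P(W = 0 | obs) = 155/517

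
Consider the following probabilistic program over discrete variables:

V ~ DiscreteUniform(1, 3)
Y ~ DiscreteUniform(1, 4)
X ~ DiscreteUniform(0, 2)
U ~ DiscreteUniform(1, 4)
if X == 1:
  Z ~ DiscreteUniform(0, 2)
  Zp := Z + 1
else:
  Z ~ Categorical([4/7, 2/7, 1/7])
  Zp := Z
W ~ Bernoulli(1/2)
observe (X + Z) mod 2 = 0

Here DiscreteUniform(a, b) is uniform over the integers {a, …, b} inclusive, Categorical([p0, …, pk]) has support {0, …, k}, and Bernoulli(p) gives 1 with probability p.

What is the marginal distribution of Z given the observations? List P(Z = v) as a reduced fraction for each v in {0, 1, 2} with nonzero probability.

Enumerate traces; 480 have nonzero weight after conditioning:
  (V=1, Y=1, X=0, U=1, Z=0, W=0) weight 1/504
  (V=1, Y=1, X=0, U=1, Z=0, W=1) weight 1/504
  (V=1, Y=1, X=0, U=1, Z=2, W=0) weight 1/2016
  (V=1, Y=1, X=0, U=1, Z=2, W=1) weight 1/2016
  (V=1, Y=1, X=0, U=2, Z=0, W=0) weight 1/504
  (V=1, Y=1, X=0, U=2, Z=0, W=1) weight 1/504
  (V=1, Y=1, X=0, U=2, Z=2, W=0) weight 1/2016
  (V=1, Y=1, X=0, U=2, Z=2, W=1) weight 1/2016
  (V=1, Y=1, X=1, U=1, Z=1, W=0) weight 1/864
  … 471 more
Group by Z:
  weight(Z=0) = 8/21
  weight(Z=1) = 1/9
  weight(Z=2) = 2/21
Total weight = 8/21 + 1/9 + 2/21 = 37/63
P(Z=0 | obs) = 8/21 / 37/63 = 24/37
P(Z=1 | obs) = 1/9 / 37/63 = 7/37
P(Z=2 | obs) = 2/21 / 37/63 = 6/37

P(Z=0) = 24/37, P(Z=1) = 7/37, P(Z=2) = 6/37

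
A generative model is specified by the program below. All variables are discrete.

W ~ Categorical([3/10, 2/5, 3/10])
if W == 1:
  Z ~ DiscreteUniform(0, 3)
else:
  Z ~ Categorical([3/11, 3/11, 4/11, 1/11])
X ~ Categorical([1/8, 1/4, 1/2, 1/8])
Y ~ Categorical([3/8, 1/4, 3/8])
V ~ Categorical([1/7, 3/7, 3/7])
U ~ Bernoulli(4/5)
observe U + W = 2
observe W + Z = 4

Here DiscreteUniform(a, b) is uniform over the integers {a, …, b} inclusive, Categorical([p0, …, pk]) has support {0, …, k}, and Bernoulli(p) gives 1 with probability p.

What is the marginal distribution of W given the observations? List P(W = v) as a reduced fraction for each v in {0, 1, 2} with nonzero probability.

Enumerate traces; 72 have nonzero weight after conditioning:
  (W=1, Z=3, X=0, Y=0, V=0, U=1) weight 3/5600
  (W=1, Z=3, X=0, Y=0, V=1, U=1) weight 9/5600
  (W=1, Z=3, X=0, Y=0, V=2, U=1) weight 9/5600
  (W=1, Z=3, X=0, Y=1, V=0, U=1) weight 1/2800
  (W=1, Z=3, X=0, Y=1, V=1, U=1) weight 3/2800
  (W=1, Z=3, X=0, Y=1, V=2, U=1) weight 3/2800
  (W=1, Z=3, X=0, Y=2, V=0, U=1) weight 3/5600
  (W=1, Z=3, X=0, Y=2, V=1, U=1) weight 9/5600
  (W=2, Z=2, X=0, Y=0, V=0, U=0) weight 9/61600
  … 63 more
Group by W:
  weight(W=1) = 2/25
  weight(W=2) = 6/275
Total weight = 2/25 + 6/275 = 28/275
P(W=1 | obs) = 2/25 / 28/275 = 11/14
P(W=2 | obs) = 6/275 / 28/275 = 3/14

P(W=1) = 11/14, P(W=2) = 3/14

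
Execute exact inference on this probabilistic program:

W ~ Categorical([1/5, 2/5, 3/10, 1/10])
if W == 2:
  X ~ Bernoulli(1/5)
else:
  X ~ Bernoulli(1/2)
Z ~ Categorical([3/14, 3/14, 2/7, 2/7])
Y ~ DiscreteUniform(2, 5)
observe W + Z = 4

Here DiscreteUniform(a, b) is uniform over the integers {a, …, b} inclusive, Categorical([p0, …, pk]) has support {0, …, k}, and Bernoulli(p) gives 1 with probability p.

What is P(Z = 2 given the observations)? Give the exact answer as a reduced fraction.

Enumerate traces; 24 have nonzero weight after conditioning:
  (W=1, X=0, Z=3, Y=2) weight 1/70
  (W=1, X=0, Z=3, Y=3) weight 1/70
  (W=1, X=0, Z=3, Y=4) weight 1/70
  (W=1, X=0, Z=3, Y=5) weight 1/70
  (W=1, X=1, Z=3, Y=2) weight 1/70
  (W=1, X=1, Z=3, Y=3) weight 1/70
  (W=1, X=1, Z=3, Y=4) weight 1/70
  (W=1, X=1, Z=3, Y=5) weight 1/70
  (W=2, X=0, Z=2, Y=2) weight 3/175
  (W=3, X=0, Z=1, Y=2) weight 3/1120
  … 14 more
Group by Z:
  weight(Z=1) = 3/140
  weight(Z=2) = 3/35
  weight(Z=3) = 4/35
Total weight = 3/140 + 3/35 + 4/35 = 31/140
P(Z=1 | obs) = 3/140 / 31/140 = 3/31
P(Z=2 | obs) = 3/35 / 31/140 = 12/31
P(Z=3 | obs) = 4/35 / 31/140 = 16/31

P(Z = 2 | obs) = 12/31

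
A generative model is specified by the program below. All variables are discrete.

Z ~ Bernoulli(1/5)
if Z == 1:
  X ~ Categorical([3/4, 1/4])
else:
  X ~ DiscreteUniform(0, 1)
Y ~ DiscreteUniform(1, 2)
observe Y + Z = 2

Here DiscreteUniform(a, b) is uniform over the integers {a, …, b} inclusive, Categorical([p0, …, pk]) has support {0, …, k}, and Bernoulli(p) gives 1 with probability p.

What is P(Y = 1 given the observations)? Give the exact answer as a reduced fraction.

Enumerate traces; 4 have nonzero weight after conditioning:
  (Z=0, X=0, Y=2) weight 1/5
  (Z=0, X=1, Y=2) weight 1/5
  (Z=1, X=0, Y=1) weight 3/40
  (Z=1, X=1, Y=1) weight 1/40
Group by Y:
  weight(Y=1) = 1/10
  weight(Y=2) = 2/5
Total weight = 1/10 + 2/5 = 1/2
P(Y=1 | obs) = 1/10 / 1/2 = 1/5
P(Y=2 | obs) = 2/5 / 1/2 = 4/5

P(Y = 1 | obs) = 1/5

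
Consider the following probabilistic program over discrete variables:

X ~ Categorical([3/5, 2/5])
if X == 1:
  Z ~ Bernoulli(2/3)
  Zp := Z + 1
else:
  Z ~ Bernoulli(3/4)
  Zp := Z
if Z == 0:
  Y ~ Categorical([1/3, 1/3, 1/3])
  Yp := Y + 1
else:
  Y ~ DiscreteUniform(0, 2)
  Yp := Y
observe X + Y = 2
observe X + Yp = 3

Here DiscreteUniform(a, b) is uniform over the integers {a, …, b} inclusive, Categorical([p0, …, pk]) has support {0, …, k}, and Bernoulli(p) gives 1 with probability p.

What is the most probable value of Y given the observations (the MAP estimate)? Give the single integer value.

Enumerate traces; 2 have nonzero weight after conditioning:
  (X=0, Z=0, Y=2) weight 1/20
  (X=1, Z=0, Y=1) weight 2/45
Group by Y:
  weight(Y=1) = 2/45
  weight(Y=2) = 1/20
Total weight = 2/45 + 1/20 = 17/180
P(Y=1 | obs) = 2/45 / 17/180 = 8/17
P(Y=2 | obs) = 1/20 / 17/180 = 9/17
argmax = 2

argmax_v P(Y = v | obs) = 2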